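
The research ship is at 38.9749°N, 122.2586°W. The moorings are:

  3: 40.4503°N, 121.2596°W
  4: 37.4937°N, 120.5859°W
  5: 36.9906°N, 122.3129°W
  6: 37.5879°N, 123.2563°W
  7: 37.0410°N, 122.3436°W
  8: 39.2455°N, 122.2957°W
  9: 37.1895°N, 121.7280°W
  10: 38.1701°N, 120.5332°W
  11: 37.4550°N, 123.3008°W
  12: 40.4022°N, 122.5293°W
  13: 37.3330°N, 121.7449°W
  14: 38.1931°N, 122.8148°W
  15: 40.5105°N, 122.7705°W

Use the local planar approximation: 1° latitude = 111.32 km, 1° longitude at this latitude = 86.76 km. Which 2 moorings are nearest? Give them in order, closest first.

Distances from 38.9749°N, 122.2586°W:
3: 185.7082 km
4: 219.6556 km
5: 220.9425 km
6: 177.0094 km
7: 215.4080 km
8: 30.2947 km
9: 204.0124 km
10: 174.4570 km
11: 191.8412 km
12: 160.6134 km
13: 188.1317 km
14: 99.5131 km
15: 176.6182 km
Sorted: 8 (30.2947 km) < 14 (99.5131 km) < 12 (160.6134 km) < 10 (174.4570 km) < …

8, 14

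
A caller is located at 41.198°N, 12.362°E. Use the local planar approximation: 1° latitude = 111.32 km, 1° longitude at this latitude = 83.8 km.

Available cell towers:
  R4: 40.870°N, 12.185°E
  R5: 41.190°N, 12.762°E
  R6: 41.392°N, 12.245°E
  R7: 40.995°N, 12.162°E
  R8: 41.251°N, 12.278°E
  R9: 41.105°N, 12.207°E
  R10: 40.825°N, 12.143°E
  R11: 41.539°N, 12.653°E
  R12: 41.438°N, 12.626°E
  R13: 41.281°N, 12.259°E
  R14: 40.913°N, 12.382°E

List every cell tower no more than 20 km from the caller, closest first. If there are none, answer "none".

R8, R13, R9

Distances from 41.198°N, 12.362°E:
R4: √((-0.328·111.32)² + (-0.177·83.8)²) = √(1333.19625 + 220.00602) = 39.411 km
R5: √((-0.008·111.32)² + (0.400·83.8)²) = √(0.79310 + 1123.59040) = 33.532 km
R6: √((0.194·111.32)² + (-0.117·83.8)²) = √(466.39067 + 96.13018) = 23.718 km
R7: √((-0.203·111.32)² + (-0.200·83.8)²) = √(510.66780 + 280.89760) = 28.135 km
R8: √((0.053·111.32)² + (-0.084·83.8)²) = √(34.80953 + 49.55034) = 9.185 km
R9: √((-0.093·111.32)² + (-0.155·83.8)²) = √(107.17964 + 168.71412) = 16.610 km
R10: √((-0.373·111.32)² + (-0.219·83.8)²) = √(1724.10638 + 336.80324) = 45.397 km
R11: √((0.341·111.32)² + (0.291·83.8)²) = √(1440.97071 + 594.66724) = 45.118 km
R12: √((0.240·111.32)² + (0.264·83.8)²) = √(713.78740 + 489.43598) = 34.688 km
R13: √((0.083·111.32)² + (-0.103·83.8)²) = √(85.36947 + 74.50107) = 12.644 km
R14: √((-0.285·111.32)² + (0.020·83.8)²) = √(1006.55177 + 2.80898) = 31.770 km
Threshold 20 km: R8 (9.185 km), R13 (12.644 km), R9 (16.610 km) are within range.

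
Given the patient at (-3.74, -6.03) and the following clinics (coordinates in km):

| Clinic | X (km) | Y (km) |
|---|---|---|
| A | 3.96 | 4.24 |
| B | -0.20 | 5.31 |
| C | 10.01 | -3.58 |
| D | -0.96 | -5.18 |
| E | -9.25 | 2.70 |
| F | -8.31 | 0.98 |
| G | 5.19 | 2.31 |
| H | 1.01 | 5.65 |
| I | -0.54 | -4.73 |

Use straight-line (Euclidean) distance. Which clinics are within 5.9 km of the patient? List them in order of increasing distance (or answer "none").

D, I

Distances from (-3.74, -6.03):
A: √((7.70)² + (10.27)²) = √(59.2900 + 105.4729) = 12.84 km
B: √((3.54)² + (11.34)²) = √(12.5316 + 128.5956) = 11.88 km
C: √((13.75)² + (2.45)²) = √(189.0625 + 6.0025) = 13.97 km
D: √((2.78)² + (0.85)²) = √(7.7284 + 0.7225) = 2.91 km
E: √((-5.51)² + (8.73)²) = √(30.3601 + 76.2129) = 10.32 km
F: √((-4.57)² + (7.01)²) = √(20.8849 + 49.1401) = 8.37 km
G: √((8.93)² + (8.34)²) = √(79.7449 + 69.5556) = 12.22 km
H: √((4.75)² + (11.68)²) = √(22.5625 + 136.4224) = 12.61 km
I: √((3.20)² + (1.30)²) = √(10.2400 + 1.6900) = 3.45 km
Threshold 5.9 km: D (2.91 km), I (3.45 km) are within range.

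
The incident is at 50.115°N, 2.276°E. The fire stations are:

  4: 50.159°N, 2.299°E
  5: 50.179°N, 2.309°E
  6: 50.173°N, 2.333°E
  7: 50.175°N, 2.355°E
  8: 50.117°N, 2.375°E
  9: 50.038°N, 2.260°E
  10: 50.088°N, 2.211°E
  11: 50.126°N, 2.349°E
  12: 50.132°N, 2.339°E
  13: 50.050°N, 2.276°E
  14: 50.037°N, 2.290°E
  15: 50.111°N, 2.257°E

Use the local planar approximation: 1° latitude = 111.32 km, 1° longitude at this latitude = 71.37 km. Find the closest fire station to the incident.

Distances from 50.115°N, 2.276°E:
4: √((0.044·111.32)² + (0.023·71.37)²) = √(23.99119 + 2.69456) = 5.166 km
5: √((0.064·111.32)² + (0.033·71.37)²) = √(50.75822 + 5.54701) = 7.504 km
6: √((0.058·111.32)² + (0.057·71.37)²) = √(41.68717 + 16.54936) = 7.631 km
7: √((0.060·111.32)² + (0.079·71.37)²) = √(44.61171 + 31.78964) = 8.741 km
8: √((0.002·111.32)² + (0.099·71.37)²) = √(0.04957 + 49.92313) = 7.069 km
9: √((-0.077·111.32)² + (-0.016·71.37)²) = √(73.47301 + 1.30398) = 8.647 km
10: √((-0.027·111.32)² + (-0.065·71.37)²) = √(9.03387 + 21.52078) = 5.528 km
11: √((0.011·111.32)² + (0.073·71.37)²) = √(1.49945 + 27.14420) = 5.352 km
12: √((0.017·111.32)² + (0.063·71.37)²) = √(3.58133 + 20.21680) = 4.878 km
13: √((-0.065·111.32)² + (0.000·71.37)²) = √(52.35680 + 0.00000) = 7.236 km
14: √((-0.078·111.32)² + (0.014·71.37)²) = √(75.39379 + 0.99836) = 8.740 km
15: √((-0.004·111.32)² + (-0.019·71.37)²) = √(0.19827 + 1.83882) = 1.427 km
Minimum: 15 at 1.427 km.

15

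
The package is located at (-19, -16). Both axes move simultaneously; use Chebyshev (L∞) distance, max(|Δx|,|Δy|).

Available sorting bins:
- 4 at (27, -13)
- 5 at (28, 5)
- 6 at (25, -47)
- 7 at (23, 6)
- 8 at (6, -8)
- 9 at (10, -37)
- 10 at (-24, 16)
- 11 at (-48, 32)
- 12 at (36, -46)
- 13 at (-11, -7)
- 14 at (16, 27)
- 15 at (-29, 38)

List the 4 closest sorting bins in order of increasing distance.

13, 8, 9, 10

Distances from (-19, -16):
4: max(|46|, |3|) = 46
5: max(|47|, |21|) = 47
6: max(|44|, |-31|) = 44
7: max(|42|, |22|) = 42
8: max(|25|, |8|) = 25
9: max(|29|, |-21|) = 29
10: max(|-5|, |32|) = 32
11: max(|-29|, |48|) = 48
12: max(|55|, |-30|) = 55
13: max(|8|, |9|) = 9
14: max(|35|, |43|) = 43
15: max(|-10|, |54|) = 54
Sorted: 13 (9) < 8 (25) < 9 (29) < 10 (32) < 7 (42) < 14 (43) < …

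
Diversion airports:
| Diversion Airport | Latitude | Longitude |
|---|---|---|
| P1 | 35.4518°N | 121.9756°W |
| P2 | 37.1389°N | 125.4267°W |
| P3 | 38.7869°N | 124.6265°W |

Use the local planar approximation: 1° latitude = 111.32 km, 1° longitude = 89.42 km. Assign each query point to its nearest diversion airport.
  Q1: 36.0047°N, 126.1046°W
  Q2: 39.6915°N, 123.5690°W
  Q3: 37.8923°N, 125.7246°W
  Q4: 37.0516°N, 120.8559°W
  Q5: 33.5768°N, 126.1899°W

Q1 at 36.0047°N, 126.1046°W:
  P1: √((-0.5529·111.32)² + (4.1290·89.42)²) = √(3788.258228 + 136319.849142) = 374.3102 km
  P2: √((1.1342·111.32)² + (0.6779·89.42)²) = √(15941.371444 + 3674.519859) = 140.0567 km
  P3: √((2.7822·111.32)² + (1.4781·89.42)²) = √(95923.073988 + 17469.358810) = 336.7379 km
  → nearest: P2 (140.0567 km)
Q2 at 39.6915°N, 123.5690°W:
  P1: √((-4.2397·111.32)² + (1.5934·89.42)²) = √(222749.454715 + 20301.071310) = 493.0015 km
  P2: √((-2.5526·111.32)² + (-1.8577·89.42)²) = √(80744.309535 + 27594.370636) = 329.1484 km
  P3: √((-0.9046·111.32)² + (-1.0575·89.42)²) = √(10140.504501 + 8941.905651) = 138.1391 km
  → nearest: P3 (138.1391 km)
Q3 at 37.8923°N, 125.7246°W:
  P1: √((-2.4405·111.32)² + (3.7490·89.42)²) = √(73808.098918 + 112382.894098) = 431.4985 km
  P2: √((-0.7534·111.32)² + (0.2979·89.42)²) = √(7033.923279 + 709.594658) = 87.9973 km
  P3: √((0.8946·111.32)² + (1.0981·89.42)²) = √(9917.545075 + 9641.688895) = 139.8543 km
  → nearest: P2 (87.9973 km)
Q4 at 37.0516°N, 120.8559°W:
  P1: √((-1.5998·111.32)² + (-1.1197·89.42)²) = √(31715.954069 + 10024.730071) = 204.3054 km
  P2: √((0.0873·111.32)² + (-4.5708·89.42)²) = √(94.444111 + 167052.803525) = 408.8365 km
  P3: √((1.7353·111.32)² + (-3.7706·89.42)²) = √(37316.038192 + 113681.620954) = 388.5842 km
  → nearest: P1 (204.3054 km)
Q5 at 33.5768°N, 126.1899°W:
  P1: √((1.8750·111.32)² + (4.2143·89.42)²) = √(43566.125625 + 142010.425065) = 430.7860 km
  P2: √((3.5621·111.32)² + (0.7632·89.42)²) = √(157238.397883 + 4657.426978) = 402.3628 km
  P3: √((5.2101·111.32)² + (1.5634·89.42)²) = √(336386.465256 + 19543.824149) = 596.5989 km
  → nearest: P2 (402.3628 km)

Q1→P2; Q2→P3; Q3→P2; Q4→P1; Q5→P2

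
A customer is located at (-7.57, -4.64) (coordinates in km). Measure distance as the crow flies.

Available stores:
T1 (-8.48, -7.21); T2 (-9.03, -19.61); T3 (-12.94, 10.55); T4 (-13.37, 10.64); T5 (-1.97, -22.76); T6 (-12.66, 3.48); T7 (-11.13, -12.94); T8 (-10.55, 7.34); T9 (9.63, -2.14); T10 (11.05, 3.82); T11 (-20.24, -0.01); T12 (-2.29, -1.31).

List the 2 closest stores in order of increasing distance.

Distances from (-7.57, -4.64):
T1: √((-0.91)² + (-2.57)²) = √(0.8281 + 6.6049) = 2.73 km
T2: √((-1.46)² + (-14.97)²) = √(2.1316 + 224.1009) = 15.04 km
T3: √((-5.37)² + (15.19)²) = √(28.8369 + 230.7361) = 16.11 km
T4: √((-5.80)² + (15.28)²) = √(33.6400 + 233.4784) = 16.34 km
T5: √((5.60)² + (-18.12)²) = √(31.3600 + 328.3344) = 18.97 km
T6: √((-5.09)² + (8.12)²) = √(25.9081 + 65.9344) = 9.58 km
T7: √((-3.56)² + (-8.30)²) = √(12.6736 + 68.8900) = 9.03 km
T8: √((-2.98)² + (11.98)²) = √(8.8804 + 143.5204) = 12.35 km
T9: √((17.20)² + (2.50)²) = √(295.8400 + 6.2500) = 17.38 km
T10: √((18.62)² + (8.46)²) = √(346.7044 + 71.5716) = 20.45 km
T11: √((-12.67)² + (4.63)²) = √(160.5289 + 21.4369) = 13.49 km
T12: √((5.28)² + (3.33)²) = √(27.8784 + 11.0889) = 6.24 km
Sorted: T1 (2.73 km) < T12 (6.24 km) < T7 (9.03 km) < T6 (9.58 km) < …

T1, T12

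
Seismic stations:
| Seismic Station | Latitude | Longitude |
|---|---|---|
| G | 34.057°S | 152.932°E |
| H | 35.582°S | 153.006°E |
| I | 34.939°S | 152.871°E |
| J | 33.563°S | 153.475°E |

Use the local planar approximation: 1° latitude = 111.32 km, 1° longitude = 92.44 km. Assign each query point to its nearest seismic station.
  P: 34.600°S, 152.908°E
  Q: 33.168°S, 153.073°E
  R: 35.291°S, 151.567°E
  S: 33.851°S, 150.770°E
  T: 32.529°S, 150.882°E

P→I; Q→J; R→I; S→G; T→G

P at 34.600°S, 152.908°E:
  G: 60.487 km
  H: 109.691 km
  I: 37.892 km
  J: 126.781 km
  → nearest: I (37.892 km)
Q at 33.168°S, 153.073°E:
  G: 99.818 km
  H: 268.798 km
  I: 198.030 km
  J: 57.571 km
  → nearest: J (57.571 km)
R at 35.291°S, 151.567°E:
  G: 186.525 km
  H: 136.909 km
  I: 126.751 km
  J: 260.981 km
  → nearest: I (126.751 km)
S at 33.851°S, 150.770°E:
  G: 201.167 km
  H: 282.585 km
  I: 228.887 km
  J: 252.097 km
  → nearest: G (201.167 km)
T at 32.529°S, 150.882°E:
  G: 254.645 km
  H: 392.499 km
  I: 325.239 km
  J: 265.902 km
  → nearest: G (254.645 km)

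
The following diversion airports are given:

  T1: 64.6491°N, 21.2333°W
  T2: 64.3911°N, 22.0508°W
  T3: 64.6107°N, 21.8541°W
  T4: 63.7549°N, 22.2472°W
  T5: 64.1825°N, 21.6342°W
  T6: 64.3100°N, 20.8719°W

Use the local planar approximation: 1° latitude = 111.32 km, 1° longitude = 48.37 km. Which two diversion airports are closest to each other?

Pairwise distances:
T1–T2: √((-0.2580·111.32)² + (-0.8175·48.37)²) = √(824.870567 + 1563.607329) = 48.8721 km
T1–T3: √((-0.0384·111.32)² + (-0.6208·48.37)²) = √(18.272957 + 901.686549) = 30.3308 km
T1–T4: √((-0.8942·111.32)² + (-1.0139·48.37)²) = √(9908.678249 + 2405.151407) = 110.9677 km
T1–T5: √((-0.4666·111.32)² + (-0.4009·48.37)²) = √(2697.962222 + 376.031552) = 55.4436 km
T1–T6: √((-0.3391·111.32)² + (0.3614·48.37)²) = √(1424.957708 + 305.582494) = 41.5998 km
T2–T3: √((0.2196·111.32)² + (0.1967·48.37)²) = √(597.600658 + 90.523408) = 26.2321 km
T2–T4: √((-0.6362·111.32)² + (-0.1964·48.37)²) = √(5015.725089 + 90.247492) = 71.4561 km
T2–T5: √((-0.2086·111.32)² + (0.4166·48.37)²) = √(539.231189 + 406.060463) = 30.7456 km
T2–T6: √((-0.0811·111.32)² + (1.1789·48.37)²) = √(81.505723 + 3251.667349) = 57.7336 km
T3–T4: √((-0.8558·111.32)² + (-0.3931·48.37)²) = √(9075.926280 + 361.541589) = 97.1466 km
T3–T5: √((-0.4282·111.32)² + (0.2199·48.37)²) = √(2272.164244 + 113.136472) = 48.8395 km
T3–T6: √((-0.3007·111.32)² + (0.9822·48.37)²) = √(1120.503588 + 2257.106411) = 58.1172 km
T4–T5: √((0.4276·111.32)² + (0.6130·48.37)²) = √(2265.801127 + 879.170534) = 56.0800 km
T4–T6: √((0.5551·111.32)² + (1.3753·48.37)²) = √(3818.465314 + 4425.344254) = 90.7954 km
T5–T6: √((0.1275·111.32)² + (0.7623·48.37)²) = √(201.449765 + 1359.577643) = 39.5098 km
Closest pair: T2–T3 at 26.2321 km.

T2 and T3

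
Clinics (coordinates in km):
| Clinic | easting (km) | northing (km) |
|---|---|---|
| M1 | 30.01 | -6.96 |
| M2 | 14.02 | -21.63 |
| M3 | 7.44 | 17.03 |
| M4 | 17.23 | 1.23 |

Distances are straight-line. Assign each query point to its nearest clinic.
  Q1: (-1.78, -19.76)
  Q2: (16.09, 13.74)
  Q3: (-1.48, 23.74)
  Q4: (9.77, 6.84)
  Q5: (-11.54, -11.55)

Q1→M2; Q2→M3; Q3→M3; Q4→M4; Q5→M2

Q1 at (-1.78, -19.76):
  M1: 34.27 km
  M2: 15.91 km
  M3: 37.93 km
  M4: 28.32 km
  → nearest: M2 (15.91 km)
Q2 at (16.09, 13.74):
  M1: 24.95 km
  M2: 35.43 km
  M3: 9.25 km
  M4: 12.56 km
  → nearest: M3 (9.25 km)
Q3 at (-1.48, 23.74):
  M1: 43.98 km
  M2: 47.94 km
  M3: 11.16 km
  M4: 29.27 km
  → nearest: M3 (11.16 km)
Q4 at (9.77, 6.84):
  M1: 24.50 km
  M2: 28.79 km
  M3: 10.45 km
  M4: 9.33 km
  → nearest: M4 (9.33 km)
Q5 at (-11.54, -11.55):
  M1: 41.80 km
  M2: 27.48 km
  M3: 34.31 km
  M4: 31.48 km
  → nearest: M2 (27.48 km)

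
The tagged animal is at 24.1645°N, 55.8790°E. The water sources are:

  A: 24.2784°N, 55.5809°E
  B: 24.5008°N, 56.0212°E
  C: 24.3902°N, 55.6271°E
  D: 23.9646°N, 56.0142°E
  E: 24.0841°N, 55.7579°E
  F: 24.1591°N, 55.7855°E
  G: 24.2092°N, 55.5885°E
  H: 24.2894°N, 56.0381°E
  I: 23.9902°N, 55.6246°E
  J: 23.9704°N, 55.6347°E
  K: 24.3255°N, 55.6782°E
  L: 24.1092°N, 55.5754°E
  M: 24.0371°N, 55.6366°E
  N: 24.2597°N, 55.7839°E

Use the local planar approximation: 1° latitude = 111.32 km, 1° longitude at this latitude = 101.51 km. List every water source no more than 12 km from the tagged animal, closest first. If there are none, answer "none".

F

Distances from 24.1645°N, 55.8790°E:
A: 32.8092 km
B: 40.1234 km
C: 35.8484 km
D: 26.1446 km
E: 15.2059 km
F: 9.5102 km
G: 29.9055 km
H: 21.3107 km
I: 32.3012 km
J: 32.8916 km
K: 27.1421 km
L: 31.4273 km
M: 28.4005 km
N: 14.3354 km
Threshold 12 km: F (9.5102 km) is within range.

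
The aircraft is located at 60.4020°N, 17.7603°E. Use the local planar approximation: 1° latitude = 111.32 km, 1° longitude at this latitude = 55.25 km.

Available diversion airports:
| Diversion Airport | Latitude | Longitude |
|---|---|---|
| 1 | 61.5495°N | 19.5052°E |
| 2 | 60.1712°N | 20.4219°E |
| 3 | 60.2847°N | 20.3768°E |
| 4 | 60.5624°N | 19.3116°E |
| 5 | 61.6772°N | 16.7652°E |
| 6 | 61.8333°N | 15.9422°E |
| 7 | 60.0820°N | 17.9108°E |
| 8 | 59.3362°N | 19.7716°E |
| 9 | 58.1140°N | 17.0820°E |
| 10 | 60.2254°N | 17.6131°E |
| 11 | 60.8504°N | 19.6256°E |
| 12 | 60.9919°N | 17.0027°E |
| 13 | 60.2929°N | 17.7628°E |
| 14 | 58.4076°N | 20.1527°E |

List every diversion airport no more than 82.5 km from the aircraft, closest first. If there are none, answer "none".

13, 10, 7, 12

Distances from 60.4020°N, 17.7603°E:
1: √((1.1475·111.32)² + (1.7449·55.25)²) = √(16317.430956 + 9294.063813) = 160.0359 km
2: √((-0.2308·111.32)² + (2.6616·55.25)²) = √(660.112572 + 21624.702452) = 149.2810 km
3: √((-0.1173·111.32)² + (2.6165·55.25)²) = √(170.507081 + 20898.063423) = 145.1502 km
4: √((0.1604·111.32)² + (1.5513·55.25)²) = √(318.827022 + 7346.088392) = 87.5495 km
5: √((1.2752·111.32)² + (-0.9951·55.25)²) = √(20151.296977 + 3022.720680) = 152.2301 km
6: √((1.4313·111.32)² + (-1.8181·55.25)²) = √(25386.786922 + 10090.207523) = 188.3534 km
7: √((-0.3200·111.32)² + (0.1505·55.25)²) = √(1268.955382 + 69.141304) = 36.5800 km
8: √((-1.0658·111.32)² + (2.0113·55.25)²) = √(14076.601855 + 12348.615607) = 162.5584 km
9: √((-2.2880·111.32)² + (-0.6783·55.25)²) = √(64872.171504 + 1404.456197) = 257.4425 km
10: √((-0.1766·111.32)² + (-0.1472·55.25)²) = √(386.480685 + 66.142436) = 21.2749 km
11: √((0.4484·111.32)² + (1.8653·55.25)²) = √(2491.595875 + 10620.915294) = 114.5099 km
12: √((0.5899·111.32)² + (-0.7576·55.25)²) = √(4312.242621 + 1752.041935) = 77.8735 km
13: √((-0.1091·111.32)² + (0.0025·55.25)²) = √(147.501316 + 0.019079) = 12.1458 km
14: √((-1.9944·111.32)² + (2.3924·55.25)²) = √(49291.374228 + 17471.578836) = 258.3853 km
Threshold 82.5 km: 13 (12.1458 km), 10 (21.2749 km), 7 (36.5800 km), 12 (77.8735 km) are within range.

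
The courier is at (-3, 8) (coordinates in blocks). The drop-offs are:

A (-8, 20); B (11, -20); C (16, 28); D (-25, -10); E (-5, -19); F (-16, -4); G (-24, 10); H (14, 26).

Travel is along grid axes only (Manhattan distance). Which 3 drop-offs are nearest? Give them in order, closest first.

Distances from (-3, 8):
A: |-5| + |12| = 5 + 12 = 17 blocks
B: |14| + |-28| = 14 + 28 = 42 blocks
C: |19| + |20| = 19 + 20 = 39 blocks
D: |-22| + |-18| = 22 + 18 = 40 blocks
E: |-2| + |-27| = 2 + 27 = 29 blocks
F: |-13| + |-12| = 13 + 12 = 25 blocks
G: |-21| + |2| = 21 + 2 = 23 blocks
H: |17| + |18| = 17 + 18 = 35 blocks
Sorted: A (17 blocks) < G (23 blocks) < F (25 blocks) < E (29 blocks) < H (35 blocks) < …

A, G, F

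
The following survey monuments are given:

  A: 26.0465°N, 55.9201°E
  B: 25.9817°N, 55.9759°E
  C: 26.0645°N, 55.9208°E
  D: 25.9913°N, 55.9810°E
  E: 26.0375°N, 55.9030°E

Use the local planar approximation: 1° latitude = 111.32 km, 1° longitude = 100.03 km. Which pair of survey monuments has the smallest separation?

B and D

Pairwise distances:
B–D: √((0.0096·111.32)² + (0.0051·100.03)²) = √(1.142060 + 0.260256) = 1.1842 km
A–E: √((-0.0090·111.32)² + (-0.0171·100.03)²) = √(1.003764 + 2.925855) = 1.9823 km
A–C: √((0.0180·111.32)² + (0.0007·100.03)²) = √(4.015054 + 0.004903) = 2.0050 km
C–E: √((-0.0270·111.32)² + (-0.0178·100.03)²) = √(9.033872 + 3.170301) = 3.4934 km
A–D: √((-0.0552·111.32)² + (0.0609·100.03)²) = √(37.759354 + 37.110356) = 8.6527 km
A–B: √((-0.0648·111.32)² + (0.0558·100.03)²) = √(52.035102 + 31.155085) = 9.1209 km
D–E: √((0.0462·111.32)² + (-0.0780·100.03)²) = √(26.450284 + 60.876509) = 9.3449 km
B–E: √((0.0558·111.32)² + (-0.0729·100.03)²) = √(38.584670 + 53.175991) = 9.5792 km
C–D: √((-0.0732·111.32)² + (0.0602·100.03)²) = √(66.400073 + 36.262148) = 10.1322 km
B–C: √((0.0828·111.32)² + (-0.0551·100.03)²) = √(84.958546 + 30.378319) = 10.7395 km
Closest pair: B–D at 1.1842 km.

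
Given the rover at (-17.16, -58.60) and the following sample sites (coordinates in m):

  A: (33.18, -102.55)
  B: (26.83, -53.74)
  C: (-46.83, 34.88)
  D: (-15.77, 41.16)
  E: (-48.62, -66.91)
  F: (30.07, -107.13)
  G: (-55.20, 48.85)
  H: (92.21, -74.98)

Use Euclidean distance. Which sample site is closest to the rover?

Distances from (-17.16, -58.60):
A: √((50.34)² + (-43.95)²) = √(2534.1156 + 1931.6025) = 66.83 m
B: √((43.99)² + (4.86)²) = √(1935.1201 + 23.6196) = 44.26 m
C: √((-29.67)² + (93.48)²) = √(880.3089 + 8738.5104) = 98.08 m
D: √((1.39)² + (99.76)²) = √(1.9321 + 9952.0576) = 99.77 m
E: √((-31.46)² + (-8.31)²) = √(989.7316 + 69.0561) = 32.54 m
F: √((47.23)² + (-48.53)²) = √(2230.6729 + 2355.1609) = 67.72 m
G: √((-38.04)² + (107.45)²) = √(1447.0416 + 11545.5025) = 113.98 m
H: √((109.37)² + (-16.38)²) = √(11961.7969 + 268.3044) = 110.59 m
Minimum: E at 32.54 m.

E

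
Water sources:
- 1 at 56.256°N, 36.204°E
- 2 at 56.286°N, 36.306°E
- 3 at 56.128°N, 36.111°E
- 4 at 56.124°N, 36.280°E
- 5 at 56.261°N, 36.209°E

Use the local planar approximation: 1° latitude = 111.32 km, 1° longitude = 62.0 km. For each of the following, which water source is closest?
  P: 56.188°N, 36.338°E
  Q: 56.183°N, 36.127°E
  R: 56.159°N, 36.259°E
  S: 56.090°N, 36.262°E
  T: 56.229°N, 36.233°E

P at 56.188°N, 36.338°E:
  1: 11.239 km
  2: 11.088 km
  3: 15.578 km
  4: 7.981 km
  5: 11.402 km
  → nearest: 4 (7.981 km)
Q at 56.183°N, 36.127°E:
  1: 9.425 km
  2: 15.957 km
  3: 6.202 km
  4: 11.538 km
  5: 10.062 km
  → nearest: 3 (6.202 km)
R at 56.159°N, 36.259°E:
  1: 11.324 km
  2: 14.435 km
  3: 9.803 km
  4: 4.108 km
  5: 11.770 km
  → nearest: 4 (4.108 km)
S at 56.090°N, 36.262°E:
  1: 18.826 km
  2: 21.989 km
  3: 10.273 km
  4: 3.946 km
  5: 19.317 km
  → nearest: 4 (3.946 km)
T at 56.229°N, 36.233°E:
  1: 3.502 km
  2: 7.794 km
  3: 13.551 km
  4: 12.046 km
  5: 3.861 km
  → nearest: 1 (3.502 km)

P→4; Q→3; R→4; S→4; T→1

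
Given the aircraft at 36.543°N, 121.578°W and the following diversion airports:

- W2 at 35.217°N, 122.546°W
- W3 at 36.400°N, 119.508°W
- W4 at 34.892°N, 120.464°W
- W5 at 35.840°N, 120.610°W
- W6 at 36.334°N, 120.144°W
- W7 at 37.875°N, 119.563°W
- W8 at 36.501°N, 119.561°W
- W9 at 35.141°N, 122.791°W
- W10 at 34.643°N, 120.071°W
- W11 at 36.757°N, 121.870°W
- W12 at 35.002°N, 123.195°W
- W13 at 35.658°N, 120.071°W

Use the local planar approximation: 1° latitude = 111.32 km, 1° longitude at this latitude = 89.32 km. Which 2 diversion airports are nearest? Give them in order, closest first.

Distances from 36.543°N, 121.578°W:
W2: 171.069 km
W3: 185.576 km
W4: 208.996 km
W5: 116.619 km
W6: 130.181 km
W7: 233.193 km
W8: 180.219 km
W9: 189.991 km
W10: 250.707 km
W11: 35.324 km
W12: 224.249 km
W13: 166.806 km
Sorted: W11 (35.324 km) < W5 (116.619 km) < W6 (130.181 km) < W13 (166.806 km) < …

W11, W5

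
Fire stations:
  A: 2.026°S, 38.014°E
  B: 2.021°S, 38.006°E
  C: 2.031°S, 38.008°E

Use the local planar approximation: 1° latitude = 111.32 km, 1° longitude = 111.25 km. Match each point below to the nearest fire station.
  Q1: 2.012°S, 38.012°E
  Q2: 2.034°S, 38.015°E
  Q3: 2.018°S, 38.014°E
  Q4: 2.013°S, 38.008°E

Q1 at 2.012°S, 38.012°E:
  A: 1.574283 km
  B: 1.203877 km
  C: 2.161386 km
  → nearest: B (1.203877 km)
Q2 at 2.034°S, 38.015°E:
  A: 0.897482 km
  B: 1.759765 km
  C: 0.847338 km
  → nearest: C (0.847338 km)
Q3 at 2.018°S, 38.014°E:
  A: 0.890560 km
  B: 0.950594 km
  C: 1.593684 km
  → nearest: A (0.890560 km)
Q4 at 2.013°S, 38.008°E:
  A: 1.593684 km
  B: 0.917934 km
  C: 2.003760 km
  → nearest: B (0.917934 km)

Q1→B; Q2→C; Q3→A; Q4→B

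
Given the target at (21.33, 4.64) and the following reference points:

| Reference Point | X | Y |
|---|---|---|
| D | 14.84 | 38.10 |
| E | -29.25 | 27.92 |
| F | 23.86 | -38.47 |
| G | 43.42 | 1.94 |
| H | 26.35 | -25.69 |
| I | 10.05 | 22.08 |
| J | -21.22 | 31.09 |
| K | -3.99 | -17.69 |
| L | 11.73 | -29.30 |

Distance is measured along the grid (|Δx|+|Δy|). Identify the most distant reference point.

E

Distances from (21.33, 4.64):
D: |-6.49| + |33.46| = 6.49 + 33.46 = 39.95
E: |-50.58| + |23.28| = 50.58 + 23.28 = 73.86
F: |2.53| + |-43.11| = 2.53 + 43.11 = 45.64
G: |22.09| + |-2.70| = 22.09 + 2.70 = 24.79
H: |5.02| + |-30.33| = 5.02 + 30.33 = 35.35
I: |-11.28| + |17.44| = 11.28 + 17.44 = 28.72
J: |-42.55| + |26.45| = 42.55 + 26.45 = 69.00
K: |-25.32| + |-22.33| = 25.32 + 22.33 = 47.65
L: |-9.60| + |-33.94| = 9.60 + 33.94 = 43.54
Maximum: E at 73.86.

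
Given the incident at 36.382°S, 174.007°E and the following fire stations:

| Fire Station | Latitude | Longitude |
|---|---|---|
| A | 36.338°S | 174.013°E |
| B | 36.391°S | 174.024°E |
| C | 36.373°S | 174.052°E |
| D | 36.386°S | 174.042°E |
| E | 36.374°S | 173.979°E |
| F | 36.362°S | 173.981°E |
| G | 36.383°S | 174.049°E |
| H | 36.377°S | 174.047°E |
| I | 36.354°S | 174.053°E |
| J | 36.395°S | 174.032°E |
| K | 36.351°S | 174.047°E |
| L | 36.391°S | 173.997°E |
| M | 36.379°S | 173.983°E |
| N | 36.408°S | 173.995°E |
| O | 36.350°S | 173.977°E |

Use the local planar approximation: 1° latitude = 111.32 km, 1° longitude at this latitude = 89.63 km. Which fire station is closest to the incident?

L

Distances from 36.382°S, 174.007°E:
A: √((0.044·111.32)² + (0.006·89.63)²) = √(23.99119 + 0.28921) = 4.928 km
B: √((-0.009·111.32)² + (0.017·89.63)²) = √(1.00376 + 2.32169) = 1.824 km
C: √((0.009·111.32)² + (0.045·89.63)²) = √(1.00376 + 16.26791) = 4.156 km
D: √((-0.004·111.32)² + (0.035·89.63)²) = √(0.19827 + 9.84108) = 3.168 km
E: √((0.008·111.32)² + (-0.028·89.63)²) = √(0.79310 + 6.29829) = 2.663 km
F: √((0.020·111.32)² + (-0.026·89.63)²) = √(4.95686 + 5.43067) = 3.223 km
G: √((-0.001·111.32)² + (0.042·89.63)²) = √(0.01239 + 14.17116) = 3.766 km
H: √((0.005·111.32)² + (0.040·89.63)²) = √(0.30980 + 12.85366) = 3.628 km
I: √((0.028·111.32)² + (0.046·89.63)²) = √(9.71544 + 16.99896) = 5.169 km
J: √((-0.013·111.32)² + (0.025·89.63)²) = √(2.09427 + 5.02096) = 2.667 km
K: √((0.031·111.32)² + (0.040·89.63)²) = √(11.90885 + 12.85366) = 4.976 km
L: √((-0.009·111.32)² + (-0.010·89.63)²) = √(1.00376 + 0.80335) = 1.344 km
M: √((0.003·111.32)² + (-0.024·89.63)²) = √(0.11153 + 4.62732) = 2.177 km
N: √((-0.026·111.32)² + (-0.012·89.63)²) = √(8.37709 + 1.15683) = 3.088 km
O: √((0.032·111.32)² + (-0.030·89.63)²) = √(12.68955 + 7.23018) = 4.463 km
Minimum: L at 1.344 km.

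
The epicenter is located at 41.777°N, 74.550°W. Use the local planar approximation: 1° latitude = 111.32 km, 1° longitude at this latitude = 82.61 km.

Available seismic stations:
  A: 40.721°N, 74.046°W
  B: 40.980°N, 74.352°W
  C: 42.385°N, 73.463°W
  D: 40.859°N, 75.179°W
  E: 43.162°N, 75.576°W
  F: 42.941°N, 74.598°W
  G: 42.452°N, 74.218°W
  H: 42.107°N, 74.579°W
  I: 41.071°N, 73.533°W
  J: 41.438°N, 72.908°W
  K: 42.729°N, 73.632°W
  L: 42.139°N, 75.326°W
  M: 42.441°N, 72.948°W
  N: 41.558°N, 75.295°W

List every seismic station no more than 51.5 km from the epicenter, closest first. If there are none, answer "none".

H

Distances from 41.777°N, 74.550°W:
A: 124.709 km
B: 90.217 km
C: 112.448 km
D: 114.644 km
E: 175.940 km
F: 129.637 km
G: 79.990 km
H: 36.814 km
I: 115.044 km
J: 140.797 km
K: 130.316 km
L: 75.719 km
M: 151.584 km
N: 66.197 km
Threshold 51.5 km: H (36.814 km) is within range.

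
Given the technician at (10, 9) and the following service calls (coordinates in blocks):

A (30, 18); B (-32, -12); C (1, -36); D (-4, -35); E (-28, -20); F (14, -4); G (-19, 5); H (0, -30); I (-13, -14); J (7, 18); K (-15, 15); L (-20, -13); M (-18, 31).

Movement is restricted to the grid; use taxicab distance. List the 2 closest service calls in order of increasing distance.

Distances from (10, 9):
A: |20| + |9| = 20 + 9 = 29 blocks
B: |-42| + |-21| = 42 + 21 = 63 blocks
C: |-9| + |-45| = 9 + 45 = 54 blocks
D: |-14| + |-44| = 14 + 44 = 58 blocks
E: |-38| + |-29| = 38 + 29 = 67 blocks
F: |4| + |-13| = 4 + 13 = 17 blocks
G: |-29| + |-4| = 29 + 4 = 33 blocks
H: |-10| + |-39| = 10 + 39 = 49 blocks
I: |-23| + |-23| = 23 + 23 = 46 blocks
J: |-3| + |9| = 3 + 9 = 12 blocks
K: |-25| + |6| = 25 + 6 = 31 blocks
L: |-30| + |-22| = 30 + 22 = 52 blocks
M: |-28| + |22| = 28 + 22 = 50 blocks
Sorted: J (12 blocks) < F (17 blocks) < A (29 blocks) < K (31 blocks) < …

J, F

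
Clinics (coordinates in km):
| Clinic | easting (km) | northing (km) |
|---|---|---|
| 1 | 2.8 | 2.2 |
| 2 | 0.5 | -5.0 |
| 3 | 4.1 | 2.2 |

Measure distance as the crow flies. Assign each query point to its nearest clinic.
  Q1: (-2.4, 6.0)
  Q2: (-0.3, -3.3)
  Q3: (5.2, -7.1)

Q1 at (-2.4, 6.0):
  1: √((5.2)² + (-3.8)²) = √(27.040 + 14.440) = 6.4 km
  2: √((2.9)² + (-11.0)²) = √(8.410 + 121.000) = 11.4 km
  3: √((6.5)² + (-3.8)²) = √(42.250 + 14.440) = 7.5 km
  → nearest: 1 (6.4 km)
Q2 at (-0.3, -3.3):
  1: √((3.1)² + (5.5)²) = √(9.610 + 30.250) = 6.3 km
  2: √((0.8)² + (-1.7)²) = √(0.640 + 2.890) = 1.9 km
  3: √((4.4)² + (5.5)²) = √(19.360 + 30.250) = 7.0 km
  → nearest: 2 (1.9 km)
Q3 at (5.2, -7.1):
  1: √((-2.4)² + (9.3)²) = √(5.760 + 86.490) = 9.6 km
  2: √((-4.7)² + (2.1)²) = √(22.090 + 4.410) = 5.1 km
  3: √((-1.1)² + (9.3)²) = √(1.210 + 86.490) = 9.4 km
  → nearest: 2 (5.1 km)

Q1→1; Q2→2; Q3→2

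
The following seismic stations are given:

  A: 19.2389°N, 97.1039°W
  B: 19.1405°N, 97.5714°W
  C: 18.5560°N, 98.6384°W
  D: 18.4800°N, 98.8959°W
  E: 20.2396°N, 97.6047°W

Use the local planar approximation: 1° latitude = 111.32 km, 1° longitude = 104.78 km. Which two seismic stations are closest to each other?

C and D

Pairwise distances:
A–B: √((-0.0984·111.32)² + (-0.4675·104.78)²) = √(119.987662 + 2399.495936) = 50.1945 km
A–C: √((-0.6829·111.32)² + (-1.5345·104.78)²) = √(5779.105473 + 25851.787284) = 177.8508 km
A–D: √((-0.7589·111.32)² + (-1.7920·104.78)²) = √(7136.996783 + 35255.980628) = 205.8955 km
A–E: √((1.0007·111.32)² + (-0.5008·104.78)²) = √(12409.497472 + 2753.502205) = 123.1381 km
B–C: √((-0.5845·111.32)² + (-1.0670·104.78)²) = √(4233.654628 + 12499.298136) = 129.3559 km
B–D: √((-0.6605·111.32)² + (-1.3245·104.78)²) = √(5406.199141 + 19260.196493) = 157.0554 km
B–E: √((1.0991·111.32)² + (-0.0333·104.78)²) = √(14969.965900 + 12.174335) = 122.4016 km
C–D: √((-0.0760·111.32)² + (-0.2575·104.78)²) = √(71.577015 + 727.966267) = 28.2762 km
C–E: √((1.6836·111.32)² + (1.0337·104.78)²) = √(35125.638666 + 11731.291350) = 216.4646 km
D–E: √((1.7596·111.32)² + (1.2912·104.78)²) = √(38368.454144 + 18303.907947) = 238.0596 km
Closest pair: C–D at 28.2762 km.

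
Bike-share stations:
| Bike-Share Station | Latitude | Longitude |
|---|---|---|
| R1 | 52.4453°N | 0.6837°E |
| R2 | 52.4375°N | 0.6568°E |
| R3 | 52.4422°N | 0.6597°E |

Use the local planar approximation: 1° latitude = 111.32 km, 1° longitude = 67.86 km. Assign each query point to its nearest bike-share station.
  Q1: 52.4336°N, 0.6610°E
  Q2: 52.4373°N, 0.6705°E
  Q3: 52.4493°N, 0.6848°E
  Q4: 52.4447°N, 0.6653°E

Q1→R2; Q2→R3; Q3→R1; Q4→R3

Q1 at 52.4336°N, 0.6610°E:
  R1: √((0.0117·111.32)² + (0.0227·67.86)²) = √(1.696360 + 2.372900) = 2.0172 km
  R2: √((0.0039·111.32)² + (-0.0042·67.86)²) = √(0.188484 + 0.081232) = 0.5193 km
  R3: √((0.0086·111.32)² + (-0.0013·67.86)²) = √(0.916523 + 0.007782) = 0.9614 km
  → nearest: R2 (0.5193 km)
Q2 at 52.4373°N, 0.6705°E:
  R1: √((0.0080·111.32)² + (0.0132·67.86)²) = √(0.793097 + 0.802372) = 1.2631 km
  R2: √((0.0002·111.32)² + (-0.0137·67.86)²) = √(0.000496 + 0.864309) = 0.9299 km
  R3: √((0.0049·111.32)² + (-0.0108·67.86)²) = √(0.297535 + 0.537125) = 0.9136 km
  → nearest: R3 (0.9136 km)
Q3 at 52.4493°N, 0.6848°E:
  R1: √((-0.0040·111.32)² + (-0.0011·67.86)²) = √(0.198274 + 0.005572) = 0.4515 km
  R2: √((-0.0118·111.32)² + (-0.0280·67.86)²) = √(1.725482 + 3.610304) = 2.3099 km
  R3: √((-0.0071·111.32)² + (-0.0251·67.86)²) = √(0.624688 + 2.901183) = 1.8777 km
  → nearest: R1 (0.4515 km)
Q4 at 52.4447°N, 0.6653°E:
  R1: √((0.0006·111.32)² + (0.0184·67.86)²) = √(0.004461 + 1.559062) = 1.2504 km
  R2: √((-0.0072·111.32)² + (-0.0085·67.86)²) = √(0.642409 + 0.332710) = 0.9875 km
  R3: √((-0.0025·111.32)² + (-0.0056·67.86)²) = √(0.077451 + 0.144412) = 0.4710 km
  → nearest: R3 (0.4710 km)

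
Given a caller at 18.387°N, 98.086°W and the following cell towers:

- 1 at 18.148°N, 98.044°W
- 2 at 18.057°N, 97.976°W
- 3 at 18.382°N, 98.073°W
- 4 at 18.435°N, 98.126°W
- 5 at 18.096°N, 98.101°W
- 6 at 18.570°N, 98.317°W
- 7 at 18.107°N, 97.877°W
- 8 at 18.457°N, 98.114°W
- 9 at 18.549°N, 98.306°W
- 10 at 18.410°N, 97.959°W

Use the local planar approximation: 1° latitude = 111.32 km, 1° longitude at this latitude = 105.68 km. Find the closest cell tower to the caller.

3

Distances from 18.387°N, 98.086°W:
1: √((-0.239·111.32)² + (0.042·105.68)²) = √(707.85157 + 19.70081) = 26.973 km
2: √((-0.330·111.32)² + (0.110·105.68)²) = √(1349.50431 + 135.13598) = 38.531 km
3: √((-0.005·111.32)² + (0.013·105.68)²) = √(0.30980 + 1.88744) = 1.482 km
4: √((0.048·111.32)² + (-0.040·105.68)²) = √(28.55150 + 17.86922) = 6.813 km
5: √((-0.291·111.32)² + (-0.015·105.68)²) = √(1049.37901 + 2.51286) = 32.433 km
6: √((0.183·111.32)² + (-0.231·105.68)²) = √(415.00046 + 595.94965) = 31.795 km
7: √((-0.280·111.32)² + (0.209·105.68)²) = √(971.54396 + 487.84087) = 38.202 km
8: √((0.070·111.32)² + (-0.028·105.68)²) = √(60.72150 + 8.75592) = 8.335 km
9: √((0.162·111.32)² + (-0.220·105.68)²) = √(325.21939 + 540.54390) = 29.424 km
10: √((0.023·111.32)² + (0.127·105.68)²) = √(6.55544 + 180.13290) = 13.663 km
Minimum: 3 at 1.482 km.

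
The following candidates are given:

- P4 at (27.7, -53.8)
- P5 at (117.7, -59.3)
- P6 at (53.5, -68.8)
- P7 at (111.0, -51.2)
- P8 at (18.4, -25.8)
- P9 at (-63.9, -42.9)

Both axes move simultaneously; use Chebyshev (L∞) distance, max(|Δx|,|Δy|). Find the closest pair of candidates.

P5 and P7

Pairwise distances:
P4–P5: max(|90.0|, |-5.5|) = 90.0
P4–P6: max(|25.8|, |-15.0|) = 25.8
P4–P7: max(|83.3|, |2.6|) = 83.3
P4–P8: max(|-9.3|, |28.0|) = 28.0
P4–P9: max(|-91.6|, |10.9|) = 91.6
P5–P6: max(|-64.2|, |-9.5|) = 64.2
P5–P7: max(|-6.7|, |8.1|) = 8.1
P5–P8: max(|-99.3|, |33.5|) = 99.3
P5–P9: max(|-181.6|, |16.4|) = 181.6
P6–P7: max(|57.5|, |17.6|) = 57.5
P6–P8: max(|-35.1|, |43.0|) = 43.0
P6–P9: max(|-117.4|, |25.9|) = 117.4
P7–P8: max(|-92.6|, |25.4|) = 92.6
P7–P9: max(|-174.9|, |8.3|) = 174.9
P8–P9: max(|-82.3|, |-17.1|) = 82.3
Closest pair: P5–P7 at 8.1.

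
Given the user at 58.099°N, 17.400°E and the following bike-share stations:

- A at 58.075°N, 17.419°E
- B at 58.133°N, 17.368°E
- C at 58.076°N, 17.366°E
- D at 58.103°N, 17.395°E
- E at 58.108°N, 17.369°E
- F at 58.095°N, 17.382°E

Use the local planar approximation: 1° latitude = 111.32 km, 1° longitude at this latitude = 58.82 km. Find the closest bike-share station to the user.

D

Distances from 58.099°N, 17.400°E:
A: 2.896 km
B: 4.227 km
C: 3.249 km
D: 0.534 km
E: 2.081 km
F: 1.149 km
Minimum: D at 0.534 km.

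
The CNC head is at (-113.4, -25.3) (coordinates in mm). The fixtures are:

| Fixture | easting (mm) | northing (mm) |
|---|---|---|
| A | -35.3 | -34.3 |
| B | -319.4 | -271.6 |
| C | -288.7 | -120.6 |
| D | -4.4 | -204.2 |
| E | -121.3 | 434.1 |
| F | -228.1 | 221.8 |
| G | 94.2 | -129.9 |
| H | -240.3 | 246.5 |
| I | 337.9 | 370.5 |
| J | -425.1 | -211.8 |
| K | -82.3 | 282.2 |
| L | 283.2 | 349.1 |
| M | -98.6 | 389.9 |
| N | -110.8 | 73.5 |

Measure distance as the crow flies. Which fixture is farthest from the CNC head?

I

Distances from (-113.4, -25.3):
A: 78.6 mm
B: 321.1 mm
C: 199.5 mm
D: 209.5 mm
E: 459.5 mm
F: 272.4 mm
G: 232.5 mm
H: 300.0 mm
I: 600.3 mm
J: 363.2 mm
K: 309.1 mm
L: 545.4 mm
M: 415.5 mm
N: 98.8 mm
Maximum: I at 600.3 mm.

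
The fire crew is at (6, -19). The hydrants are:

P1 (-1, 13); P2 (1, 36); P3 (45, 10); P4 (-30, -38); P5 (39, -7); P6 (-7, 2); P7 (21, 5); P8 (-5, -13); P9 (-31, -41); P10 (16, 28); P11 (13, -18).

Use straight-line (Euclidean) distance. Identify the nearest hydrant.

Distances from (6, -19):
P1: √((-7)² + (32)²) = √(49.000 + 1024.000) = 32.8
P2: √((-5)² + (55)²) = √(25.000 + 3025.000) = 55.2
P3: √((39)² + (29)²) = √(1521.000 + 841.000) = 48.6
P4: √((-36)² + (-19)²) = √(1296.000 + 361.000) = 40.7
P5: √((33)² + (12)²) = √(1089.000 + 144.000) = 35.1
P6: √((-13)² + (21)²) = √(169.000 + 441.000) = 24.7
P7: √((15)² + (24)²) = √(225.000 + 576.000) = 28.3
P8: √((-11)² + (6)²) = √(121.000 + 36.000) = 12.5
P9: √((-37)² + (-22)²) = √(1369.000 + 484.000) = 43.0
P10: √((10)² + (47)²) = √(100.000 + 2209.000) = 48.1
P11: √((7)² + (1)²) = √(49.000 + 1.000) = 7.1
Minimum: P11 at 7.1.

P11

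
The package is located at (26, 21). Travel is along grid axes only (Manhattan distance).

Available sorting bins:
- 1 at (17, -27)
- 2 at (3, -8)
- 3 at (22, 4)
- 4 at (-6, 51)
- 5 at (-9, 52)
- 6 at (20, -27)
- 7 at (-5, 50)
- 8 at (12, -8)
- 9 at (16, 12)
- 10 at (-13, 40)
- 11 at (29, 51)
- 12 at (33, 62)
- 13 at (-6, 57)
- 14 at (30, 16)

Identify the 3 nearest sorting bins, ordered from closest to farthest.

14, 9, 3

Distances from (26, 21):
1: |-9| + |-48| = 9 + 48 = 57
2: |-23| + |-29| = 23 + 29 = 52
3: |-4| + |-17| = 4 + 17 = 21
4: |-32| + |30| = 32 + 30 = 62
5: |-35| + |31| = 35 + 31 = 66
6: |-6| + |-48| = 6 + 48 = 54
7: |-31| + |29| = 31 + 29 = 60
8: |-14| + |-29| = 14 + 29 = 43
9: |-10| + |-9| = 10 + 9 = 19
10: |-39| + |19| = 39 + 19 = 58
11: |3| + |30| = 3 + 30 = 33
12: |7| + |41| = 7 + 41 = 48
13: |-32| + |36| = 32 + 36 = 68
14: |4| + |-5| = 4 + 5 = 9
Sorted: 14 (9) < 9 (19) < 3 (21) < 11 (33) < 8 (43) < …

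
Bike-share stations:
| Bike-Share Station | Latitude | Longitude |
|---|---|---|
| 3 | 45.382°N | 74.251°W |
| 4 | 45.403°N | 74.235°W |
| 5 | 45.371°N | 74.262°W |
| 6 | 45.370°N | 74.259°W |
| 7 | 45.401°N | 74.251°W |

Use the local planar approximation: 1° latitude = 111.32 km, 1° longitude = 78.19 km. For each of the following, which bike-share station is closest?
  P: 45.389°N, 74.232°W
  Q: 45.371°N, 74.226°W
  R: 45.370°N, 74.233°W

P at 45.389°N, 74.232°W:
  3: 1.678 km
  4: 1.576 km
  5: 3.085 km
  6: 2.988 km
  7: 1.998 km
  → nearest: 4 (1.576 km)
Q at 45.371°N, 74.226°W:
  3: 2.307 km
  4: 3.631 km
  5: 2.815 km
  6: 2.583 km
  7: 3.870 km
  → nearest: 3 (2.307 km)
R at 45.370°N, 74.233°W:
  3: 1.940 km
  4: 3.677 km
  5: 2.270 km
  6: 2.033 km
  7: 3.727 km
  → nearest: 3 (1.940 km)

P→4; Q→3; R→3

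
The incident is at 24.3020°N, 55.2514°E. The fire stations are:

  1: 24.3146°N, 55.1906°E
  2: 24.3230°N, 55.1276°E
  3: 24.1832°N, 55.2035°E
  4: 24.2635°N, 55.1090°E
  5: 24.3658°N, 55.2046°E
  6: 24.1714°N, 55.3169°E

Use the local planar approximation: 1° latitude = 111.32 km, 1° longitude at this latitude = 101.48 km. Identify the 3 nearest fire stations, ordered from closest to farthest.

Distances from 24.3020°N, 55.2514°E:
1: √((0.0126·111.32)² + (-0.0608·101.48)²) = √(1.967377 + 38.068703) = 6.3274 km
2: √((0.0210·111.32)² + (-0.1238·101.48)²) = √(5.464935 + 157.834597) = 12.7789 km
3: √((-0.1188·111.32)² + (-0.0479·101.48)²) = √(174.895758 + 23.628271) = 14.0899 km
4: √((-0.0385·111.32)² + (-0.1424·101.48)²) = √(18.368253 + 208.824233) = 15.0729 km
5: √((0.0638·111.32)² + (-0.0468·101.48)²) = √(50.441472 + 22.555509) = 8.5438 km
6: √((-0.1306·111.32)² + (0.0655·101.48)²) = √(211.364842 + 44.181811) = 15.9858 km
Sorted: 1 (6.3274 km) < 5 (8.5438 km) < 2 (12.7789 km) < 3 (14.0899 km) < 4 (15.0729 km) < …

1, 5, 2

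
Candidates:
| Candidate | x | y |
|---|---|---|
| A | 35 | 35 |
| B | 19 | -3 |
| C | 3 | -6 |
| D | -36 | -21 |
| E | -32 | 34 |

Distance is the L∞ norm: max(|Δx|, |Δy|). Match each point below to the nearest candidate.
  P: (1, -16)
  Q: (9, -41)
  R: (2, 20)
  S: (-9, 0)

P at (1, -16):
  A: 51
  B: 18
  C: 10
  D: 37
  E: 50
  → nearest: C (10)
Q at (9, -41):
  A: 76
  B: 38
  C: 35
  D: 45
  E: 75
  → nearest: C (35)
R at (2, 20):
  A: 33
  B: 23
  C: 26
  D: 41
  E: 34
  → nearest: B (23)
S at (-9, 0):
  A: 44
  B: 28
  C: 12
  D: 27
  E: 34
  → nearest: C (12)

P→C; Q→C; R→B; S→C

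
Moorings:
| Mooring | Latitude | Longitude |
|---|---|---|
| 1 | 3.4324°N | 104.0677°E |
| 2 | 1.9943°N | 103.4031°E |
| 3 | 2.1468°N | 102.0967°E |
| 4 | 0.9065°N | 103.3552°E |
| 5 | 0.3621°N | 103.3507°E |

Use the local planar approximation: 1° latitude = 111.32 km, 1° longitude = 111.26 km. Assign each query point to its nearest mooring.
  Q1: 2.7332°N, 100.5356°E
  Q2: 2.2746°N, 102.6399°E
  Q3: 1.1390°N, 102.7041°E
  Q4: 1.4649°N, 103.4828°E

Q1→3; Q2→3; Q3→4; Q4→2

Q1 at 2.7332°N, 100.5356°E:
  1: √((0.6992·111.32)² + (3.5321·111.26)²) = √(6058.278507 + 154434.416900) = 400.6154 km
  2: √((-0.7389·111.32)² + (2.8675·111.26)²) = √(6765.777765 + 101785.277348) = 329.4709 km
  3: √((-0.5864·111.32)² + (1.5611·111.26)²) = √(4261.223551 + 30167.516481) = 185.5498 km
  4: √((-1.8267·111.32)² + (2.8196·111.26)²) = √(41350.508338 + 98413.145946) = 373.8498 km
  5: √((-2.3711·111.32)² + (2.8151·111.26)²) = √(69670.052272 + 98099.267551) = 409.5965 km
  → nearest: 3 (185.5498 km)
Q2 at 2.2746°N, 102.6399°E:
  1: √((1.1578·111.32)² + (1.4278·111.26)²) = √(16611.677297 + 25235.555345) = 204.5660 km
  2: √((-0.2803·111.32)² + (0.7632·111.26)²) = √(973.626959 + 7210.324899) = 90.4652 km
  3: √((-0.1278·111.32)² + (-0.5432·111.26)²) = √(202.398879 + 3652.562313) = 62.0883 km
  4: √((-1.3681·111.32)² + (0.7153·111.26)²) = √(23194.343313 + 6333.657305) = 171.8371 km
  5: √((-1.9125·111.32)² + (0.7108·111.26)²) = √(45326.197100 + 6254.217054) = 227.1132 km
  → nearest: 3 (62.0883 km)
Q3 at 1.1390°N, 102.7041°E:
  1: √((2.2934·111.32)² + (1.3636·111.26)²) = √(65178.747654 + 23017.179062) = 296.9780 km
  2: √((0.8553·111.32)² + (0.6990·111.26)²) = √(9065.324182 + 6048.288000) = 122.9374 km
  3: √((1.0078·111.32)² + (-0.6074·111.26)²) = √(12586.213759 + 4566.965032) = 130.9701 km
  4: √((-0.2325·111.32)² + (0.6511·111.26)²) = √(669.872748 + 5247.754406) = 76.9261 km
  5: √((-0.7769·111.32)² + (0.6466·111.26)²) = √(7479.570124 + 5175.466619) = 112.4946 km
  → nearest: 4 (76.9261 km)
Q4 at 1.4649°N, 103.4828°E:
  1: √((1.9675·111.32)² + (0.5849·111.26)²) = √(47970.680288 + 4234.882392) = 228.4854 km
  2: √((0.5294·111.32)² + (-0.0797·111.26)²) = √(3473.075859 + 78.631173) = 59.5962 km
  3: √((0.6819·111.32)² + (-1.3861·111.26)²) = √(5762.192677 + 23783.032988) = 171.8872 km
  4: √((-0.5584·111.32)² + (-0.1276·111.26)²) = √(3864.000861 + 201.548449) = 63.7617 km
  5: √((-1.1028·111.32)² + (-0.1321·111.26)²) = √(15070.925056 + 216.014919) = 123.6404 km
  → nearest: 2 (59.5962 km)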